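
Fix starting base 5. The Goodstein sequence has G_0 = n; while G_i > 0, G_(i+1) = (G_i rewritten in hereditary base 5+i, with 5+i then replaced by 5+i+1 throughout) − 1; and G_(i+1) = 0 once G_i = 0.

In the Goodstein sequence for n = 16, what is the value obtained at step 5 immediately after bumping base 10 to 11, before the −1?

G_0 = 16. HB_5(16) = 3·5 + 1. Bump = 19. G_1 = 18.
G_1 = 18. HB_6(18) = 3·6. Bump = 21. G_2 = 20.
G_2 = 20. HB_7(20) = 2·7 + 6. Bump = 22. G_3 = 21.
G_3 = 21. HB_8(21) = 2·8 + 5. Bump = 23. G_4 = 22.
G_4 = 22. HB_9(22) = 2·9 + 4. Bump = 24. G_5 = 23.

25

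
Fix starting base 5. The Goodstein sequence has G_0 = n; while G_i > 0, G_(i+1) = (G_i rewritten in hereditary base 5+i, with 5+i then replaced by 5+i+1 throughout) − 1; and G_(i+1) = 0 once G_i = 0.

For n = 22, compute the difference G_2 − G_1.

3

22 —HB5→ 4·5 + 2 —bump→ 4·6 + 2 = 26 —(−1)→ 25
25 —HB6→ 4·6 + 1 —bump→ 4·7 + 1 = 29 —(−1)→ 28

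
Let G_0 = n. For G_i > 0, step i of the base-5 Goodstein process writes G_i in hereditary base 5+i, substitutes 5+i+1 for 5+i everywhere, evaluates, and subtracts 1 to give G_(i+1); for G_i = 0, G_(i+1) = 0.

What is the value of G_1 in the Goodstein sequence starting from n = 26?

base 5: 26 = 5^2 + 1; at 6: 6^2 + 1 = 37; next = 36
base 6: 36 = 6^2; at 7: 7^2 = 49; next = 48

36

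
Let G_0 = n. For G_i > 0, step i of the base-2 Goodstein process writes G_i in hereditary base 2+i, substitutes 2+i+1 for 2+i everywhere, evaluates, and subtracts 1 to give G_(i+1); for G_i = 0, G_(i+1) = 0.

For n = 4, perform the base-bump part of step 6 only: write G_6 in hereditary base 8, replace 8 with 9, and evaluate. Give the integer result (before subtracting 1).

i=0: 4 = 2^2 (b=2); 2→3: 3^3 = 27; 27−1 = 26
i=1: 26 = 2·3^2 + 2·3 + 2 (b=3); 3→4: 2·4^2 + 2·4 + 2 = 42; 42−1 = 41
i=2: 41 = 2·4^2 + 2·4 + 1 (b=4); 4→5: 2·5^2 + 2·5 + 1 = 61; 61−1 = 60
i=3: 60 = 2·5^2 + 2·5 (b=5); 5→6: 2·6^2 + 2·6 = 84; 84−1 = 83
i=4: 83 = 2·6^2 + 6 + 5 (b=6); 6→7: 2·7^2 + 7 + 5 = 110; 110−1 = 109
i=5: 109 = 2·7^2 + 7 + 4 (b=7); 7→8: 2·8^2 + 8 + 4 = 140; 140−1 = 139
i=6: 139 = 2·8^2 + 8 + 3 (b=8); 8→9: 2·9^2 + 9 + 3 = 174; 174−1 = 173

174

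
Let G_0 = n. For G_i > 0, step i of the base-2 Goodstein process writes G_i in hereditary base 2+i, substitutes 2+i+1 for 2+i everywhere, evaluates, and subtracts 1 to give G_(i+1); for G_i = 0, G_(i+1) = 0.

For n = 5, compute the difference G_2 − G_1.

5 —HB2→ 2^2 + 1 —bump→ 3^3 + 1 = 28 —(−1)→ 27
27 —HB3→ 3^3 —bump→ 4^4 = 256 —(−1)→ 255

228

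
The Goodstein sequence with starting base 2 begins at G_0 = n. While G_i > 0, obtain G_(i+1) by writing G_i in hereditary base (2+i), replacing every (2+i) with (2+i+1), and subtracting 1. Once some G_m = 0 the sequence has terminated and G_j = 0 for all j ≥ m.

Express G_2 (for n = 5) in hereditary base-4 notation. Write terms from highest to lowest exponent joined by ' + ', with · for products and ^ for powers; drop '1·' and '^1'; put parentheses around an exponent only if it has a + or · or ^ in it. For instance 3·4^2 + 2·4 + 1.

3·4^3 + 3·4^2 + 3·4 + 3

i=0: 5 = 2^2 + 1 (b=2); 2→3: 3^3 + 1 = 28; 28−1 = 27
i=1: 27 = 3^3 (b=3); 3→4: 4^4 = 256; 256−1 = 255
i=2: 255 = 3·4^3 + 3·4^2 + 3·4 + 3 (b=4); 4→5: 3·5^3 + 3·5^2 + 3·5 + 3 = 468; 468−1 = 467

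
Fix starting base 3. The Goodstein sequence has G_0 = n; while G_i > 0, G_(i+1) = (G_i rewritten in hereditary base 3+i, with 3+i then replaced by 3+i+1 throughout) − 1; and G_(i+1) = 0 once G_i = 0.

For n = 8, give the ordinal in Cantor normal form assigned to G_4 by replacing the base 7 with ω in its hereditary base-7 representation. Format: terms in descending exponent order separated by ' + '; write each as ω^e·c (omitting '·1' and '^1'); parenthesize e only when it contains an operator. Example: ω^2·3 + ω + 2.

step 0: 8 = 2·3 + 2; sub 4 for 3: 2·4 + 2; = 10; G_1 = 10−1 = 9
step 1: 9 = 2·4 + 1; sub 5 for 4: 2·5 + 1; = 11; G_2 = 11−1 = 10
step 2: 10 = 2·5; sub 6 for 5: 2·6; = 12; G_3 = 12−1 = 11
step 3: 11 = 6 + 5; sub 7 for 6: 7 + 5; = 12; G_4 = 12−1 = 11
step 4: 11 = 7 + 4; sub 8 for 7: 8 + 4; = 12; G_5 = 12−1 = 11

ω + 4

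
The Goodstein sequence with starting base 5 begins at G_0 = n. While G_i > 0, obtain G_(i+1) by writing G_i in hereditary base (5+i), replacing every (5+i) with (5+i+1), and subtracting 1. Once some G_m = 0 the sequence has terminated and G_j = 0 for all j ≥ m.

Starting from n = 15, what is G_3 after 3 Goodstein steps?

19

base 5: 15 = 3·5; at 6: 3·6 = 18; next = 17
base 6: 17 = 2·6 + 5; at 7: 2·7 + 5 = 19; next = 18
base 7: 18 = 2·7 + 4; at 8: 2·8 + 4 = 20; next = 19
base 8: 19 = 2·8 + 3; at 9: 2·9 + 3 = 21; next = 20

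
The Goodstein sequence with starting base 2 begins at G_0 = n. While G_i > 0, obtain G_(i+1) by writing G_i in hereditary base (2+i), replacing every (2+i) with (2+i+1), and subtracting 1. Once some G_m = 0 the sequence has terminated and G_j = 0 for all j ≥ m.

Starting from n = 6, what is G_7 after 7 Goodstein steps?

332147

[0] 6 ≡ 2^2 + 2 (base 2). Lift 3: 30. −1: 29.
[1] 29 ≡ 3^3 + 2 (base 3). Lift 4: 258. −1: 257.
[2] 257 ≡ 4^4 + 1 (base 4). Lift 5: 3126. −1: 3125.
[3] 3125 ≡ 5^5 (base 5). Lift 6: 46656. −1: 46655.
[4] 46655 ≡ 5·6^5 + 5·6^4 + 5·6^3 + 5·6^2 + 5·6 + 5 (base 6). Lift 7: 98040. −1: 98039.
[5] 98039 ≡ 5·7^5 + 5·7^4 + 5·7^3 + 5·7^2 + 5·7 + 4 (base 7). Lift 8: 187244. −1: 187243.
[6] 187243 ≡ 5·8^5 + 5·8^4 + 5·8^3 + 5·8^2 + 5·8 + 3 (base 8). Lift 9: 332148. −1: 332147.
[7] 332147 ≡ 5·9^5 + 5·9^4 + 5·9^3 + 5·9^2 + 5·9 + 2 (base 9). Lift 10: 555552. −1: 555551.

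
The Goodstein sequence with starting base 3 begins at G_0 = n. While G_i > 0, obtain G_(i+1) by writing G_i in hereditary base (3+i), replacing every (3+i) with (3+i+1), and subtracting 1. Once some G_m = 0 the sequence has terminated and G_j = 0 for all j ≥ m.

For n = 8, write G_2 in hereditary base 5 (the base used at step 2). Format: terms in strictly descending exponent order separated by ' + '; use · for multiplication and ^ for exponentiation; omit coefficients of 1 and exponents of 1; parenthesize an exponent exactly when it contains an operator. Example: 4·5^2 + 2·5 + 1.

2·5

8 —HB3→ 2·3 + 2 —bump→ 2·4 + 2 = 10 —(−1)→ 9
9 —HB4→ 2·4 + 1 —bump→ 2·5 + 1 = 11 —(−1)→ 10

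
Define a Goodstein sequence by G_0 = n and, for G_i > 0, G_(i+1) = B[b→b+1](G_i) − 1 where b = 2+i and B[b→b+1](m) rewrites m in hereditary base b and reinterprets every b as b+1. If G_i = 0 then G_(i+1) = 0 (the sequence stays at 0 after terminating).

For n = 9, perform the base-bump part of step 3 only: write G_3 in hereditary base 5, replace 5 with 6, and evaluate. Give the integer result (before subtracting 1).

140744

i=0: 9 = 2^(2 + 1) + 1 (b=2); 2→3: 3^(3 + 1) + 1 = 82; 82−1 = 81
i=1: 81 = 3^(3 + 1) (b=3); 3→4: 4^(4 + 1) = 1024; 1024−1 = 1023
i=2: 1023 = 3·4^4 + 3·4^3 + 3·4^2 + 3·4 + 3 (b=4); 4→5: 3·5^5 + 3·5^3 + 3·5^2 + 3·5 + 3 = 9843; 9843−1 = 9842
i=3: 9842 = 3·5^5 + 3·5^3 + 3·5^2 + 3·5 + 2 (b=5); 5→6: 3·6^6 + 3·6^3 + 3·6^2 + 3·6 + 2 = 140744; 140744−1 = 140743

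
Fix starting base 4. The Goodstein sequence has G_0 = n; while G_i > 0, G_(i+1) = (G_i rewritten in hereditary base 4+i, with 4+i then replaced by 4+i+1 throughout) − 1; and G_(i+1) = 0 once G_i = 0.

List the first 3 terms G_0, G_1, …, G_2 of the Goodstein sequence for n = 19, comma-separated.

19 —HB4→ 4^2 + 3 —bump→ 5^2 + 3 = 28 —(−1)→ 27
27 —HB5→ 5^2 + 2 —bump→ 6^2 + 2 = 38 —(−1)→ 37

19, 27, 37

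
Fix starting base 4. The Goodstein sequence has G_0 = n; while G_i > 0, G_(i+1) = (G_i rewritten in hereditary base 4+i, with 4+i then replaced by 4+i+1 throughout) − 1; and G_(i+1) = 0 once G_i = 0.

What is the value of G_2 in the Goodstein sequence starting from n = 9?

G_0=9  [base 4] 2·4 + 1  →[4↦5]→  2·5 + 1 = 11  −1 ⇒ G_1=10
G_1=10  [base 5] 2·5  →[5↦6]→  2·6 = 12  −1 ⇒ G_2=11
G_2=11  [base 6] 6 + 5  →[6↦7]→  7 + 5 = 12  −1 ⇒ G_3=11

11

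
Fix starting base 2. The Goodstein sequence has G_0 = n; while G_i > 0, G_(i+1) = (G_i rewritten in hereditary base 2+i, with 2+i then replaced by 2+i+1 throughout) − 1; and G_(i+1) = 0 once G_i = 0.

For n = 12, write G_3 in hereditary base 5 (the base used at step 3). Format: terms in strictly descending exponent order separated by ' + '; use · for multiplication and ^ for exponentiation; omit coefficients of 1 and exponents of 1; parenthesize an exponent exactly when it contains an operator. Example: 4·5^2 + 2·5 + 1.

5^(5 + 1) + 2·5^2 + 2·5

step 0: 12 = 2^(2 + 1) + 2^2; sub 3 for 2: 3^(3 + 1) + 3^3; = 108; G_1 = 108−1 = 107
step 1: 107 = 3^(3 + 1) + 2·3^2 + 2·3 + 2; sub 4 for 3: 4^(4 + 1) + 2·4^2 + 2·4 + 2; = 1066; G_2 = 1066−1 = 1065
step 2: 1065 = 4^(4 + 1) + 2·4^2 + 2·4 + 1; sub 5 for 4: 5^(5 + 1) + 2·5^2 + 2·5 + 1; = 15686; G_3 = 15686−1 = 15685
step 3: 15685 = 5^(5 + 1) + 2·5^2 + 2·5; sub 6 for 5: 6^(6 + 1) + 2·6^2 + 2·6; = 280020; G_4 = 280020−1 = 280019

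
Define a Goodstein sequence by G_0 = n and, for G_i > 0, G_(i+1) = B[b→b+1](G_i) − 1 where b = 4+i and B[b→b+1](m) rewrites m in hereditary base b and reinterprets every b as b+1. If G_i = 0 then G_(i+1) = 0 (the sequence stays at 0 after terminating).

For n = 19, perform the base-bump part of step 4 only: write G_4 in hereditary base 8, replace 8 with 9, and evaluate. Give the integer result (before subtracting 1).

70

G_0 = 19. HB_4(19) = 4^2 + 3. Bump = 28. G_1 = 27.
G_1 = 27. HB_5(27) = 5^2 + 2. Bump = 38. G_2 = 37.
G_2 = 37. HB_6(37) = 6^2 + 1. Bump = 50. G_3 = 49.
G_3 = 49. HB_7(49) = 7^2. Bump = 64. G_4 = 63.
G_4 = 63. HB_8(63) = 7·8 + 7. Bump = 70. G_5 = 69.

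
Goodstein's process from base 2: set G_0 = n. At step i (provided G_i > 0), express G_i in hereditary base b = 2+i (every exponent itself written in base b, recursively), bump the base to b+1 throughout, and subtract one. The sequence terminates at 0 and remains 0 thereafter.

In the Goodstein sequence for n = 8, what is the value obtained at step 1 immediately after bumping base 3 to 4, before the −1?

554

base 2: 8 = 2^(2 + 1); at 3: 3^(3 + 1) = 81; next = 80
base 3: 80 = 2·3^3 + 2·3^2 + 2·3 + 2; at 4: 2·4^4 + 2·4^2 + 2·4 + 2 = 554; next = 553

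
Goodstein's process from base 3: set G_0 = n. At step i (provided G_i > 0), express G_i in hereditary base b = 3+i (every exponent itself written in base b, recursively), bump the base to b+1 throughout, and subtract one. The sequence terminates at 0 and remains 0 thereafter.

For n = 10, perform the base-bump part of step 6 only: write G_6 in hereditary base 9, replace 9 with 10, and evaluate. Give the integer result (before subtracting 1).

base 3: 10 = 3^2 + 1; at 4: 4^2 + 1 = 17; next = 16
base 4: 16 = 4^2; at 5: 5^2 = 25; next = 24
base 5: 24 = 4·5 + 4; at 6: 4·6 + 4 = 28; next = 27
base 6: 27 = 4·6 + 3; at 7: 4·7 + 3 = 31; next = 30
base 7: 30 = 4·7 + 2; at 8: 4·8 + 2 = 34; next = 33
base 8: 33 = 4·8 + 1; at 9: 4·9 + 1 = 37; next = 36
base 9: 36 = 4·9; at 10: 4·10 = 40; next = 39

40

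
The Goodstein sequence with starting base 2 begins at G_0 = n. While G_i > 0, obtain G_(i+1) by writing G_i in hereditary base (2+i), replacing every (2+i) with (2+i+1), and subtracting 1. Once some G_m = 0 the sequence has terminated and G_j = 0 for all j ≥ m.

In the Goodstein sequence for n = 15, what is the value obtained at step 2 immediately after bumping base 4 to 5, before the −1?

18753

15 —HB2→ 2^(2 + 1) + 2^2 + 2 + 1 —bump→ 3^(3 + 1) + 3^3 + 3 + 1 = 112 —(−1)→ 111
111 —HB3→ 3^(3 + 1) + 3^3 + 3 —bump→ 4^(4 + 1) + 4^4 + 4 = 1284 —(−1)→ 1283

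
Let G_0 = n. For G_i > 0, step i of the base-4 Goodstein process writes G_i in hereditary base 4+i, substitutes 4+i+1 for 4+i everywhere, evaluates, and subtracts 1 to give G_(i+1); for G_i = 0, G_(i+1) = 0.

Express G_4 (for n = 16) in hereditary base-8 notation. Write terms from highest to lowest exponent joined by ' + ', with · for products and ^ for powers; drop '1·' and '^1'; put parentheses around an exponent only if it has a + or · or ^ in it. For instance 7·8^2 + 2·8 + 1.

4·8 + 1

[0] 16 ≡ 4^2 (base 4). Lift 5: 25. −1: 24.
[1] 24 ≡ 4·5 + 4 (base 5). Lift 6: 28. −1: 27.
[2] 27 ≡ 4·6 + 3 (base 6). Lift 7: 31. −1: 30.
[3] 30 ≡ 4·7 + 2 (base 7). Lift 8: 34. −1: 33.
[4] 33 ≡ 4·8 + 1 (base 8). Lift 9: 37. −1: 36.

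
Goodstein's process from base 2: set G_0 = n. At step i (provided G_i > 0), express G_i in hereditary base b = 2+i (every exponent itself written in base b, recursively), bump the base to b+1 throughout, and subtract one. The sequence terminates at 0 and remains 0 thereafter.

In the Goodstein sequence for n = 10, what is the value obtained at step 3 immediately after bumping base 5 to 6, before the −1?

279936

G_0=10  [base 2] 2^(2 + 1) + 2  →[2↦3]→  3^(3 + 1) + 3 = 84  −1 ⇒ G_1=83
G_1=83  [base 3] 3^(3 + 1) + 2  →[3↦4]→  4^(4 + 1) + 2 = 1026  −1 ⇒ G_2=1025
G_2=1025  [base 4] 4^(4 + 1) + 1  →[4↦5]→  5^(5 + 1) + 1 = 15626  −1 ⇒ G_3=15625
G_3=15625  [base 5] 5^(5 + 1)  →[5↦6]→  6^(6 + 1) = 279936  −1 ⇒ G_4=279935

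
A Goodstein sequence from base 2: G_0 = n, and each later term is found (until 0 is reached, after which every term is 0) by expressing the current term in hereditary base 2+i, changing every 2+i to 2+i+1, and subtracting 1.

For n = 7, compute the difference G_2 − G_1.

229

7 —HB2→ 2^2 + 2 + 1 —bump→ 3^3 + 3 + 1 = 31 —(−1)→ 30
30 —HB3→ 3^3 + 3 —bump→ 4^4 + 4 = 260 —(−1)→ 259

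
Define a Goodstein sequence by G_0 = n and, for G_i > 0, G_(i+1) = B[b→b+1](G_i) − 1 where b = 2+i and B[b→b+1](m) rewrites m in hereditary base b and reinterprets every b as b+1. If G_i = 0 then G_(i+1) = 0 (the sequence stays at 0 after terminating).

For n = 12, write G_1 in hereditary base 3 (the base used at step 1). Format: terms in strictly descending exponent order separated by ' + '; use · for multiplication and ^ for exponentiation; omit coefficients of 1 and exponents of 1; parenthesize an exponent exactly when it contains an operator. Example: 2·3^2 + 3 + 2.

3^(3 + 1) + 2·3^2 + 2·3 + 2

G_0 = 12. HB_2(12) = 2^(2 + 1) + 2^2. Bump = 108. G_1 = 107.
G_1 = 107. HB_3(107) = 3^(3 + 1) + 2·3^2 + 2·3 + 2. Bump = 1066. G_2 = 1065.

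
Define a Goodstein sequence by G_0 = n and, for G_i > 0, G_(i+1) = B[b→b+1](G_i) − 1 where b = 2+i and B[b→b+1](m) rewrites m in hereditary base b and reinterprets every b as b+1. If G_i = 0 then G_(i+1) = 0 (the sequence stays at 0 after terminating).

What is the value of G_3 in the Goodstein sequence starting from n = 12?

step 0: 12 = 2^(2 + 1) + 2^2; sub 3 for 2: 3^(3 + 1) + 3^3; = 108; G_1 = 108−1 = 107
step 1: 107 = 3^(3 + 1) + 2·3^2 + 2·3 + 2; sub 4 for 3: 4^(4 + 1) + 2·4^2 + 2·4 + 2; = 1066; G_2 = 1066−1 = 1065
step 2: 1065 = 4^(4 + 1) + 2·4^2 + 2·4 + 1; sub 5 for 4: 5^(5 + 1) + 2·5^2 + 2·5 + 1; = 15686; G_3 = 15686−1 = 15685
step 3: 15685 = 5^(5 + 1) + 2·5^2 + 2·5; sub 6 for 5: 6^(6 + 1) + 2·6^2 + 2·6; = 280020; G_4 = 280020−1 = 280019

15685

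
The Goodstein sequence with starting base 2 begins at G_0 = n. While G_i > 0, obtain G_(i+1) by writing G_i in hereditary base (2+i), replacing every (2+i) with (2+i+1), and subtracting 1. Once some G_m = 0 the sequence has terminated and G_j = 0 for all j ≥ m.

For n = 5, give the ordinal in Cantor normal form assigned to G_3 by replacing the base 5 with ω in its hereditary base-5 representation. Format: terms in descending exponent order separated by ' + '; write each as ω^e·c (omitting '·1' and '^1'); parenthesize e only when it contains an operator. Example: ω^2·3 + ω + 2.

ω^3·3 + ω^2·3 + ω·3 + 2

i=0: 5 = 2^2 + 1 (b=2); 2→3: 3^3 + 1 = 28; 28−1 = 27
i=1: 27 = 3^3 (b=3); 3→4: 4^4 = 256; 256−1 = 255
i=2: 255 = 3·4^3 + 3·4^2 + 3·4 + 3 (b=4); 4→5: 3·5^3 + 3·5^2 + 3·5 + 3 = 468; 468−1 = 467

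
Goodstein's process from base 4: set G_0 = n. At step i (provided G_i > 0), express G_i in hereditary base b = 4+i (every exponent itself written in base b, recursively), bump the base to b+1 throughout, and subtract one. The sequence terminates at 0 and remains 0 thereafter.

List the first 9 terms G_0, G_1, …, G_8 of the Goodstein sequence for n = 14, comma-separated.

G_0 = 14. HB_4(14) = 3·4 + 2. Bump = 17. G_1 = 16.
G_1 = 16. HB_5(16) = 3·5 + 1. Bump = 19. G_2 = 18.
G_2 = 18. HB_6(18) = 3·6. Bump = 21. G_3 = 20.
G_3 = 20. HB_7(20) = 2·7 + 6. Bump = 22. G_4 = 21.
G_4 = 21. HB_8(21) = 2·8 + 5. Bump = 23. G_5 = 22.
G_5 = 22. HB_9(22) = 2·9 + 4. Bump = 24. G_6 = 23.
G_6 = 23. HB_10(23) = 2·10 + 3. Bump = 25. G_7 = 24.
G_7 = 24. HB_11(24) = 2·11 + 2. Bump = 26. G_8 = 25.

14, 16, 18, 20, 21, 22, 23, 24, 25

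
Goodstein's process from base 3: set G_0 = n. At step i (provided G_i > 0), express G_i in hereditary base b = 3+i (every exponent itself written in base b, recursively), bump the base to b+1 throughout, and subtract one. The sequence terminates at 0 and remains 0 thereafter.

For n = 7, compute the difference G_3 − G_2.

0

[0] 7 ≡ 2·3 + 1 (base 3). Lift 4: 9. −1: 8.
[1] 8 ≡ 2·4 (base 4). Lift 5: 10. −1: 9.
[2] 9 ≡ 5 + 4 (base 5). Lift 6: 10. −1: 9.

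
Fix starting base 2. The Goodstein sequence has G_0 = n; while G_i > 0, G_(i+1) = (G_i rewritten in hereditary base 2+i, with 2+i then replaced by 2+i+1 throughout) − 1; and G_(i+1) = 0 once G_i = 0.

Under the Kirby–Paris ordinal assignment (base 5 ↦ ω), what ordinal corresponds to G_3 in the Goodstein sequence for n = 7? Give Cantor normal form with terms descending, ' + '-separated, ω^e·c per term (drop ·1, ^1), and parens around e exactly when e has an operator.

i=0: 7 = 2^2 + 2 + 1 (b=2); 2→3: 3^3 + 3 + 1 = 31; 31−1 = 30
i=1: 30 = 3^3 + 3 (b=3); 3→4: 4^4 + 4 = 260; 260−1 = 259
i=2: 259 = 4^4 + 3 (b=4); 4→5: 5^5 + 3 = 3128; 3128−1 = 3127
i=3: 3127 = 5^5 + 2 (b=5); 5→6: 6^6 + 2 = 46658; 46658−1 = 46657

ω^ω + 2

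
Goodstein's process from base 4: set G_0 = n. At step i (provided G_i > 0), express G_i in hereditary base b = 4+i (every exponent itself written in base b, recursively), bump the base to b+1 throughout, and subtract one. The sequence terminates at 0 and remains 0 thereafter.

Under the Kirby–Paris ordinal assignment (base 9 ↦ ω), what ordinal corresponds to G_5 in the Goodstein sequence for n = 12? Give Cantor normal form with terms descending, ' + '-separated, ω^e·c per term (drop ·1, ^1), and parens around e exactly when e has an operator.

12 —HB4→ 3·4 —bump→ 3·5 = 15 —(−1)→ 14
14 —HB5→ 2·5 + 4 —bump→ 2·6 + 4 = 16 —(−1)→ 15
15 —HB6→ 2·6 + 3 —bump→ 2·7 + 3 = 17 —(−1)→ 16
16 —HB7→ 2·7 + 2 —bump→ 2·8 + 2 = 18 —(−1)→ 17
17 —HB8→ 2·8 + 1 —bump→ 2·9 + 1 = 19 —(−1)→ 18
18 —HB9→ 2·9 —bump→ 2·10 = 20 —(−1)→ 19

ω·2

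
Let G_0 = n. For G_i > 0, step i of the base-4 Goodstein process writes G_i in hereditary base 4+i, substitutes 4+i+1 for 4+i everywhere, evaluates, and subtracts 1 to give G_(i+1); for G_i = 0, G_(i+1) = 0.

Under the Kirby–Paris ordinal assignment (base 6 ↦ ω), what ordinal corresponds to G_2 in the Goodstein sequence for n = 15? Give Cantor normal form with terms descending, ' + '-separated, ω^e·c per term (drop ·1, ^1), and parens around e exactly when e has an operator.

ω·3 + 1

15 —HB4→ 3·4 + 3 —bump→ 3·5 + 3 = 18 —(−1)→ 17
17 —HB5→ 3·5 + 2 —bump→ 3·6 + 2 = 20 —(−1)→ 19
19 —HB6→ 3·6 + 1 —bump→ 3·7 + 1 = 22 —(−1)→ 21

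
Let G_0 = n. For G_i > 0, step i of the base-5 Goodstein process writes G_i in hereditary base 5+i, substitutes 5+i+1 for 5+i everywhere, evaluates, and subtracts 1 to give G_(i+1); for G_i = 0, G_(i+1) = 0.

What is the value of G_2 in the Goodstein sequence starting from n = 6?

6

step 0: 6 = 5 + 1; sub 6 for 5: 6 + 1; = 7; G_1 = 7−1 = 6
step 1: 6 = 6; sub 7 for 6: 7; = 7; G_2 = 7−1 = 6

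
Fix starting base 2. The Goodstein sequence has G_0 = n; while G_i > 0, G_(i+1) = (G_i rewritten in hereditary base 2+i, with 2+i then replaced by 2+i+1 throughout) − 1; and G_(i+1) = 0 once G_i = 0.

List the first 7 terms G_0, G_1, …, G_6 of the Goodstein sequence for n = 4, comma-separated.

(0) 4|_2 = 2^2 ↦ 3^3|_3 = 27 ⇒ 26
(1) 26|_3 = 2·3^2 + 2·3 + 2 ↦ 2·4^2 + 2·4 + 2|_4 = 42 ⇒ 41
(2) 41|_4 = 2·4^2 + 2·4 + 1 ↦ 2·5^2 + 2·5 + 1|_5 = 61 ⇒ 60
(3) 60|_5 = 2·5^2 + 2·5 ↦ 2·6^2 + 2·6|_6 = 84 ⇒ 83
(4) 83|_6 = 2·6^2 + 6 + 5 ↦ 2·7^2 + 7 + 5|_7 = 110 ⇒ 109
(5) 109|_7 = 2·7^2 + 7 + 4 ↦ 2·8^2 + 8 + 4|_8 = 140 ⇒ 139

4, 26, 41, 60, 83, 109, 139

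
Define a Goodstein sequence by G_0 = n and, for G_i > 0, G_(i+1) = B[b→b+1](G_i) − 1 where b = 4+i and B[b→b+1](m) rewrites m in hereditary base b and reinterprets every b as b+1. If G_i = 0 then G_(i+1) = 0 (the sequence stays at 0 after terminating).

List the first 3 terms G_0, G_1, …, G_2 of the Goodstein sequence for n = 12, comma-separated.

G_0 = 12. HB_4(12) = 3·4. Bump = 15. G_1 = 14.
G_1 = 14. HB_5(14) = 2·5 + 4. Bump = 16. G_2 = 15.

12, 14, 15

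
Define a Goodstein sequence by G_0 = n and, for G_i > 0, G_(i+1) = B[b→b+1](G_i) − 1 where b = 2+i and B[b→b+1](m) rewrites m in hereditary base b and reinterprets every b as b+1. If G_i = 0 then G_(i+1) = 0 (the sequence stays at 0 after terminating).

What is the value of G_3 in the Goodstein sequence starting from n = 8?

i=0: 8 = 2^(2 + 1) (b=2); 2→3: 3^(3 + 1) = 81; 81−1 = 80
i=1: 80 = 2·3^3 + 2·3^2 + 2·3 + 2 (b=3); 3→4: 2·4^4 + 2·4^2 + 2·4 + 2 = 554; 554−1 = 553
i=2: 553 = 2·4^4 + 2·4^2 + 2·4 + 1 (b=4); 4→5: 2·5^5 + 2·5^2 + 2·5 + 1 = 6311; 6311−1 = 6310

6310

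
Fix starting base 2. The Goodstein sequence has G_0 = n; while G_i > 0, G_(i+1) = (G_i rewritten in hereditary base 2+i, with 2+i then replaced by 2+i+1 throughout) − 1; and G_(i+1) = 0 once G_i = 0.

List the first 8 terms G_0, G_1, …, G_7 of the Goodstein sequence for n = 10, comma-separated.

step 0: 10 = 2^(2 + 1) + 2; sub 3 for 2: 3^(3 + 1) + 3; = 84; G_1 = 84−1 = 83
step 1: 83 = 3^(3 + 1) + 2; sub 4 for 3: 4^(4 + 1) + 2; = 1026; G_2 = 1026−1 = 1025
step 2: 1025 = 4^(4 + 1) + 1; sub 5 for 4: 5^(5 + 1) + 1; = 15626; G_3 = 15626−1 = 15625
step 3: 15625 = 5^(5 + 1); sub 6 for 5: 6^(6 + 1); = 279936; G_4 = 279936−1 = 279935
step 4: 279935 = 5·6^6 + 5·6^5 + 5·6^4 + 5·6^3 + 5·6^2 + 5·6 + 5; sub 7 for 6: 5·7^7 + 5·7^5 + 5·7^4 + 5·7^3 + 5·7^2 + 5·7 + 5; = 4215755; G_5 = 4215755−1 = 4215754
step 5: 4215754 = 5·7^7 + 5·7^5 + 5·7^4 + 5·7^3 + 5·7^2 + 5·7 + 4; sub 8 for 7: 5·8^8 + 5·8^5 + 5·8^4 + 5·8^3 + 5·8^2 + 5·8 + 4; = 84073324; G_6 = 84073324−1 = 84073323
step 6: 84073323 = 5·8^8 + 5·8^5 + 5·8^4 + 5·8^3 + 5·8^2 + 5·8 + 3; sub 9 for 8: 5·9^9 + 5·9^5 + 5·9^4 + 5·9^3 + 5·9^2 + 5·9 + 3; = 1937434593; G_7 = 1937434593−1 = 1937434592

10, 83, 1025, 15625, 279935, 4215754, 84073323, 1937434592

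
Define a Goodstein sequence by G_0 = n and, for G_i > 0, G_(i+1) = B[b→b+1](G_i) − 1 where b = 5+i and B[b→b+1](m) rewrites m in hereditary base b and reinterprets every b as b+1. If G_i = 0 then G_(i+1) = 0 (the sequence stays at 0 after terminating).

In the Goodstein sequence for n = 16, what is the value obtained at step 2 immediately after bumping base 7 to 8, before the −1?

22

[0] 16 ≡ 3·5 + 1 (base 5). Lift 6: 19. −1: 18.
[1] 18 ≡ 3·6 (base 6). Lift 7: 21. −1: 20.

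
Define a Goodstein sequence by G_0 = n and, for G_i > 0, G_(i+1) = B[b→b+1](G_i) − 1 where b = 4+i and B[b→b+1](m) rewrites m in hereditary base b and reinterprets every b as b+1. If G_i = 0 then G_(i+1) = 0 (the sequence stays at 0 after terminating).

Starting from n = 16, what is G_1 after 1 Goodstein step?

base 4: 16 = 4^2; at 5: 5^2 = 25; next = 24
base 5: 24 = 4·5 + 4; at 6: 4·6 + 4 = 28; next = 27

24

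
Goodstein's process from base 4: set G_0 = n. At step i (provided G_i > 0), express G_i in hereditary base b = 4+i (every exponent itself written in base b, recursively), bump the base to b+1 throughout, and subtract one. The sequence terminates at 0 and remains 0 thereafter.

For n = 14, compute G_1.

step 0: 14 = 3·4 + 2; sub 5 for 4: 3·5 + 2; = 17; G_1 = 17−1 = 16
step 1: 16 = 3·5 + 1; sub 6 for 5: 3·6 + 1; = 19; G_2 = 19−1 = 18

16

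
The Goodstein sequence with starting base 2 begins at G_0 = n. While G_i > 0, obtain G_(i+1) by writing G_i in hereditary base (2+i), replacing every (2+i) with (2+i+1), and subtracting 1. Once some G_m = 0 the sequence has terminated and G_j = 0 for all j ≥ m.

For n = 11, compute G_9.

[0] 11 ≡ 2^(2 + 1) + 2 + 1 (base 2). Lift 3: 85. −1: 84.
[1] 84 ≡ 3^(3 + 1) + 3 (base 3). Lift 4: 1028. −1: 1027.
[2] 1027 ≡ 4^(4 + 1) + 3 (base 4). Lift 5: 15628. −1: 15627.
[3] 15627 ≡ 5^(5 + 1) + 2 (base 5). Lift 6: 279938. −1: 279937.
[4] 279937 ≡ 6^(6 + 1) + 1 (base 6). Lift 7: 5764802. −1: 5764801.
[5] 5764801 ≡ 7^(7 + 1) (base 7). Lift 8: 134217728. −1: 134217727.
[6] 134217727 ≡ 7·8^8 + 7·8^7 + 7·8^6 + 7·8^5 + 7·8^4 + 7·8^3 + 7·8^2 + 7·8 + 7 (base 8). Lift 9: 2749609303. −1: 2749609302.
[7] 2749609302 ≡ 7·9^9 + 7·9^7 + 7·9^6 + 7·9^5 + 7·9^4 + 7·9^3 + 7·9^2 + 7·9 + 6 (base 9). Lift 10: 70077777776. −1: 70077777775.
[8] 70077777775 ≡ 7·10^10 + 7·10^7 + 7·10^6 + 7·10^5 + 7·10^4 + 7·10^3 + 7·10^2 + 7·10 + 5 (base 10). Lift 11: 1997331745491. −1: 1997331745490.

1997331745490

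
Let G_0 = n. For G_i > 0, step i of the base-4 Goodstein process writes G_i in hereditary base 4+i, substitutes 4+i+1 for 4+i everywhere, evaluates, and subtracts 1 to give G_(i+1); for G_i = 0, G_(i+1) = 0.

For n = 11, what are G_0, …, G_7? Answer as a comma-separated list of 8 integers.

G_0 = 11. HB_4(11) = 2·4 + 3. Bump = 13. G_1 = 12.
G_1 = 12. HB_5(12) = 2·5 + 2. Bump = 14. G_2 = 13.
G_2 = 13. HB_6(13) = 2·6 + 1. Bump = 15. G_3 = 14.
G_3 = 14. HB_7(14) = 2·7. Bump = 16. G_4 = 15.
G_4 = 15. HB_8(15) = 8 + 7. Bump = 16. G_5 = 15.
G_5 = 15. HB_9(15) = 9 + 6. Bump = 16. G_6 = 15.
G_6 = 15. HB_10(15) = 10 + 5. Bump = 16. G_7 = 15.

11, 12, 13, 14, 15, 15, 15, 15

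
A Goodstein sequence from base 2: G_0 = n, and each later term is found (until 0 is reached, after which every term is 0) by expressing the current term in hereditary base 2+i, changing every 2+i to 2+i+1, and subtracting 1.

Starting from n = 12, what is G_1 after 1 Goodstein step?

107

12 —HB2→ 2^(2 + 1) + 2^2 —bump→ 3^(3 + 1) + 3^3 = 108 —(−1)→ 107
107 —HB3→ 3^(3 + 1) + 2·3^2 + 2·3 + 2 —bump→ 4^(4 + 1) + 2·4^2 + 2·4 + 2 = 1066 —(−1)→ 1065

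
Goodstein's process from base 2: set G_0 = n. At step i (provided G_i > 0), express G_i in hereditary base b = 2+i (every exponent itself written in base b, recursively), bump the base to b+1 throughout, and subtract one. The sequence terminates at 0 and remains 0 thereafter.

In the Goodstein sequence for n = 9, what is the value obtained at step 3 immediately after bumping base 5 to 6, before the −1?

(0) 9|_2 = 2^(2 + 1) + 1 ↦ 3^(3 + 1) + 1|_3 = 82 ⇒ 81
(1) 81|_3 = 3^(3 + 1) ↦ 4^(4 + 1)|_4 = 1024 ⇒ 1023
(2) 1023|_4 = 3·4^4 + 3·4^3 + 3·4^2 + 3·4 + 3 ↦ 3·5^5 + 3·5^3 + 3·5^2 + 3·5 + 3|_5 = 9843 ⇒ 9842

140744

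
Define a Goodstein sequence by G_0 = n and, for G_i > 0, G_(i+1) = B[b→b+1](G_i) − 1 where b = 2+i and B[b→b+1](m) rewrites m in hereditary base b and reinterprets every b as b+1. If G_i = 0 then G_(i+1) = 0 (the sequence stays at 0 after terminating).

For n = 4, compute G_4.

G_0 = 4. HB_2(4) = 2^2. Bump = 27. G_1 = 26.
G_1 = 26. HB_3(26) = 2·3^2 + 2·3 + 2. Bump = 42. G_2 = 41.
G_2 = 41. HB_4(41) = 2·4^2 + 2·4 + 1. Bump = 61. G_3 = 60.
G_3 = 60. HB_5(60) = 2·5^2 + 2·5. Bump = 84. G_4 = 83.

83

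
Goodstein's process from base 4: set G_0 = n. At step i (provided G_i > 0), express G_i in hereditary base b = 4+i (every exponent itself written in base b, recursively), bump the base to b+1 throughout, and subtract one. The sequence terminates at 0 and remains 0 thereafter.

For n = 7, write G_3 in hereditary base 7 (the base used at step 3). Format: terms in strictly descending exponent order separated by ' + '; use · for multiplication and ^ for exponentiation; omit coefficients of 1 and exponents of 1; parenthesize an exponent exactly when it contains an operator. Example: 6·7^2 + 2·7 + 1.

7

i=0: 7 = 4 + 3 (b=4); 4→5: 5 + 3 = 8; 8−1 = 7
i=1: 7 = 5 + 2 (b=5); 5→6: 6 + 2 = 8; 8−1 = 7
i=2: 7 = 6 + 1 (b=6); 6→7: 7 + 1 = 8; 8−1 = 7
i=3: 7 = 7 (b=7); 7→8: 8 = 8; 8−1 = 7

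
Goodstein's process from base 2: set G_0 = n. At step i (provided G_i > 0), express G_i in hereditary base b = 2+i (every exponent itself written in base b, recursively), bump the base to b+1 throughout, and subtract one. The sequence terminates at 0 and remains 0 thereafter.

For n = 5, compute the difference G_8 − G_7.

[0] 5 ≡ 2^2 + 1 (base 2). Lift 3: 28. −1: 27.
[1] 27 ≡ 3^3 (base 3). Lift 4: 256. −1: 255.
[2] 255 ≡ 3·4^3 + 3·4^2 + 3·4 + 3 (base 4). Lift 5: 468. −1: 467.
[3] 467 ≡ 3·5^3 + 3·5^2 + 3·5 + 2 (base 5). Lift 6: 776. −1: 775.
[4] 775 ≡ 3·6^3 + 3·6^2 + 3·6 + 1 (base 6). Lift 7: 1198. −1: 1197.
[5] 1197 ≡ 3·7^3 + 3·7^2 + 3·7 (base 7). Lift 8: 1752. −1: 1751.
[6] 1751 ≡ 3·8^3 + 3·8^2 + 2·8 + 7 (base 8). Lift 9: 2455. −1: 2454.
[7] 2454 ≡ 3·9^3 + 3·9^2 + 2·9 + 6 (base 9). Lift 10: 3326. −1: 3325.

871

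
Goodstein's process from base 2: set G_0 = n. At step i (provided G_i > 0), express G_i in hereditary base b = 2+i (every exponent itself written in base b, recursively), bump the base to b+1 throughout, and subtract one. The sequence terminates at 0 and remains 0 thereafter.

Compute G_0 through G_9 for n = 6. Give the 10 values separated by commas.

G_0=6  [base 2] 2^2 + 2  →[2↦3]→  3^3 + 3 = 30  −1 ⇒ G_1=29
G_1=29  [base 3] 3^3 + 2  →[3↦4]→  4^4 + 2 = 258  −1 ⇒ G_2=257
G_2=257  [base 4] 4^4 + 1  →[4↦5]→  5^5 + 1 = 3126  −1 ⇒ G_3=3125
G_3=3125  [base 5] 5^5  →[5↦6]→  6^6 = 46656  −1 ⇒ G_4=46655
G_4=46655  [base 6] 5·6^5 + 5·6^4 + 5·6^3 + 5·6^2 + 5·6 + 5  →[6↦7]→  5·7^5 + 5·7^4 + 5·7^3 + 5·7^2 + 5·7 + 5 = 98040  −1 ⇒ G_5=98039
G_5=98039  [base 7] 5·7^5 + 5·7^4 + 5·7^3 + 5·7^2 + 5·7 + 4  →[7↦8]→  5·8^5 + 5·8^4 + 5·8^3 + 5·8^2 + 5·8 + 4 = 187244  −1 ⇒ G_6=187243
G_6=187243  [base 8] 5·8^5 + 5·8^4 + 5·8^3 + 5·8^2 + 5·8 + 3  →[8↦9]→  5·9^5 + 5·9^4 + 5·9^3 + 5·9^2 + 5·9 + 3 = 332148  −1 ⇒ G_7=332147
G_7=332147  [base 9] 5·9^5 + 5·9^4 + 5·9^3 + 5·9^2 + 5·9 + 2  →[9↦10]→  5·10^5 + 5·10^4 + 5·10^3 + 5·10^2 + 5·10 + 2 = 555552  −1 ⇒ G_8=555551
G_8=555551  [base 10] 5·10^5 + 5·10^4 + 5·10^3 + 5·10^2 + 5·10 + 1  →[10↦11]→  5·11^5 + 5·11^4 + 5·11^3 + 5·11^2 + 5·11 + 1 = 885776  −1 ⇒ G_9=885775

6, 29, 257, 3125, 46655, 98039, 187243, 332147, 555551, 885775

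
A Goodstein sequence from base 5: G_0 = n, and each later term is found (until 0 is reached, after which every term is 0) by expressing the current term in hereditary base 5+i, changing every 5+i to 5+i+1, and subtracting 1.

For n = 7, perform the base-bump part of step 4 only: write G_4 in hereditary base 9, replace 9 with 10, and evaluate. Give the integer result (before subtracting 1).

6

G_0 = 7. HB_5(7) = 5 + 2. Bump = 8. G_1 = 7.
G_1 = 7. HB_6(7) = 6 + 1. Bump = 8. G_2 = 7.
G_2 = 7. HB_7(7) = 7. Bump = 8. G_3 = 7.
G_3 = 7. HB_8(7) = 7. Bump = 7. G_4 = 6.
G_4 = 6. HB_9(6) = 6. Bump = 6. G_5 = 5.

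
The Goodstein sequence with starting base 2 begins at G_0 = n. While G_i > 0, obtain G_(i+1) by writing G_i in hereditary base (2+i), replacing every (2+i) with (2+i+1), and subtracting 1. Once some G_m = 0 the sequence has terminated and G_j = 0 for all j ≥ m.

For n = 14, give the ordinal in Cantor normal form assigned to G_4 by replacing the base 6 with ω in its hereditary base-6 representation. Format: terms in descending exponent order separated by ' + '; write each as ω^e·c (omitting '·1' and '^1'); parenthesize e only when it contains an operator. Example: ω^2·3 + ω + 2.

ω^(ω + 1) + ω^5·5 + ω^4·5 + ω^3·5 + ω^2·5 + ω·5 + 5

G_0 = 14. HB_2(14) = 2^(2 + 1) + 2^2 + 2. Bump = 111. G_1 = 110.
G_1 = 110. HB_3(110) = 3^(3 + 1) + 3^3 + 2. Bump = 1282. G_2 = 1281.
G_2 = 1281. HB_4(1281) = 4^(4 + 1) + 4^4 + 1. Bump = 18751. G_3 = 18750.
G_3 = 18750. HB_5(18750) = 5^(5 + 1) + 5^5. Bump = 326592. G_4 = 326591.
G_4 = 326591. HB_6(326591) = 6^(6 + 1) + 5·6^5 + 5·6^4 + 5·6^3 + 5·6^2 + 5·6 + 5. Bump = 5862841. G_5 = 5862840.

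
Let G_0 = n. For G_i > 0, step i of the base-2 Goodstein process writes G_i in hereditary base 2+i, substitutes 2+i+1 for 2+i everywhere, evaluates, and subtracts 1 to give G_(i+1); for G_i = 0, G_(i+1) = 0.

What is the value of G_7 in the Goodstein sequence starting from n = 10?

1937434592

base 2: 10 = 2^(2 + 1) + 2; at 3: 3^(3 + 1) + 3 = 84; next = 83
base 3: 83 = 3^(3 + 1) + 2; at 4: 4^(4 + 1) + 2 = 1026; next = 1025
base 4: 1025 = 4^(4 + 1) + 1; at 5: 5^(5 + 1) + 1 = 15626; next = 15625
base 5: 15625 = 5^(5 + 1); at 6: 6^(6 + 1) = 279936; next = 279935
base 6: 279935 = 5·6^6 + 5·6^5 + 5·6^4 + 5·6^3 + 5·6^2 + 5·6 + 5; at 7: 5·7^7 + 5·7^5 + 5·7^4 + 5·7^3 + 5·7^2 + 5·7 + 5 = 4215755; next = 4215754
base 7: 4215754 = 5·7^7 + 5·7^5 + 5·7^4 + 5·7^3 + 5·7^2 + 5·7 + 4; at 8: 5·8^8 + 5·8^5 + 5·8^4 + 5·8^3 + 5·8^2 + 5·8 + 4 = 84073324; next = 84073323
base 8: 84073323 = 5·8^8 + 5·8^5 + 5·8^4 + 5·8^3 + 5·8^2 + 5·8 + 3; at 9: 5·9^9 + 5·9^5 + 5·9^4 + 5·9^3 + 5·9^2 + 5·9 + 3 = 1937434593; next = 1937434592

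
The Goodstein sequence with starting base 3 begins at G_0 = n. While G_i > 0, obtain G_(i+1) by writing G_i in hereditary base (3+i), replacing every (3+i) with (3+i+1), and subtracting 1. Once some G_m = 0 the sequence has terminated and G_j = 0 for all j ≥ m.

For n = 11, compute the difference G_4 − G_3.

4

[0] 11 ≡ 3^2 + 2 (base 3). Lift 4: 18. −1: 17.
[1] 17 ≡ 4^2 + 1 (base 4). Lift 5: 26. −1: 25.
[2] 25 ≡ 5^2 (base 5). Lift 6: 36. −1: 35.
[3] 35 ≡ 5·6 + 5 (base 6). Lift 7: 40. −1: 39.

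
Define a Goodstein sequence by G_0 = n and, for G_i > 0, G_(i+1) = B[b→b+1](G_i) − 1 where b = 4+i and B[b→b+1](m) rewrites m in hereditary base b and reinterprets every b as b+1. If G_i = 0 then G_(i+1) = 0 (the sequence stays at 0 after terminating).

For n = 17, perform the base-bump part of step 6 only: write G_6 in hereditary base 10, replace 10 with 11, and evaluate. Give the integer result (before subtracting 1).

56

base 4: 17 = 4^2 + 1; at 5: 5^2 + 1 = 26; next = 25
base 5: 25 = 5^2; at 6: 6^2 = 36; next = 35
base 6: 35 = 5·6 + 5; at 7: 5·7 + 5 = 40; next = 39
base 7: 39 = 5·7 + 4; at 8: 5·8 + 4 = 44; next = 43
base 8: 43 = 5·8 + 3; at 9: 5·9 + 3 = 48; next = 47
base 9: 47 = 5·9 + 2; at 10: 5·10 + 2 = 52; next = 51
base 10: 51 = 5·10 + 1; at 11: 5·11 + 1 = 56; next = 55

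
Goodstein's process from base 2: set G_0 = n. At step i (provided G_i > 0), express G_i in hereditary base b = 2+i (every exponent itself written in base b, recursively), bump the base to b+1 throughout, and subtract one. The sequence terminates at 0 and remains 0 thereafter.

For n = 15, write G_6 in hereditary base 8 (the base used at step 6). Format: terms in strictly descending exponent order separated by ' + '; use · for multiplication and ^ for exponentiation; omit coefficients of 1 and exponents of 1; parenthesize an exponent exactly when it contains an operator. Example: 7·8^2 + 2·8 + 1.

8^(8 + 1) + 7·8^7 + 7·8^6 + 7·8^5 + 7·8^4 + 7·8^3 + 7·8^2 + 7·8 + 7

[0] 15 ≡ 2^(2 + 1) + 2^2 + 2 + 1 (base 2). Lift 3: 112. −1: 111.
[1] 111 ≡ 3^(3 + 1) + 3^3 + 3 (base 3). Lift 4: 1284. −1: 1283.
[2] 1283 ≡ 4^(4 + 1) + 4^4 + 3 (base 4). Lift 5: 18753. −1: 18752.
[3] 18752 ≡ 5^(5 + 1) + 5^5 + 2 (base 5). Lift 6: 326594. −1: 326593.
[4] 326593 ≡ 6^(6 + 1) + 6^6 + 1 (base 6). Lift 7: 6588345. −1: 6588344.
[5] 6588344 ≡ 7^(7 + 1) + 7^7 (base 7). Lift 8: 150994944. −1: 150994943.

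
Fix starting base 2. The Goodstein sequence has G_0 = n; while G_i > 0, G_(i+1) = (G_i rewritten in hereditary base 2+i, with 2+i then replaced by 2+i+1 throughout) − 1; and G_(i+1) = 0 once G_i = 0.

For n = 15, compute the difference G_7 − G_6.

3373455337

G_0 = 15. HB_2(15) = 2^(2 + 1) + 2^2 + 2 + 1. Bump = 112. G_1 = 111.
G_1 = 111. HB_3(111) = 3^(3 + 1) + 3^3 + 3. Bump = 1284. G_2 = 1283.
G_2 = 1283. HB_4(1283) = 4^(4 + 1) + 4^4 + 3. Bump = 18753. G_3 = 18752.
G_3 = 18752. HB_5(18752) = 5^(5 + 1) + 5^5 + 2. Bump = 326594. G_4 = 326593.
G_4 = 326593. HB_6(326593) = 6^(6 + 1) + 6^6 + 1. Bump = 6588345. G_5 = 6588344.
G_5 = 6588344. HB_7(6588344) = 7^(7 + 1) + 7^7. Bump = 150994944. G_6 = 150994943.
G_6 = 150994943. HB_8(150994943) = 8^(8 + 1) + 7·8^7 + 7·8^6 + 7·8^5 + 7·8^4 + 7·8^3 + 7·8^2 + 7·8 + 7. Bump = 3524450281. G_7 = 3524450280.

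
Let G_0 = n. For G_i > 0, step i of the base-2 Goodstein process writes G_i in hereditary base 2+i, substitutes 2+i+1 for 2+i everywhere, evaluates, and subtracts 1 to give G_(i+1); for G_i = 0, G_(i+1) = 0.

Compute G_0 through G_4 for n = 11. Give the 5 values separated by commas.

11 —HB2→ 2^(2 + 1) + 2 + 1 —bump→ 3^(3 + 1) + 3 + 1 = 85 —(−1)→ 84
84 —HB3→ 3^(3 + 1) + 3 —bump→ 4^(4 + 1) + 4 = 1028 —(−1)→ 1027
1027 —HB4→ 4^(4 + 1) + 3 —bump→ 5^(5 + 1) + 3 = 15628 —(−1)→ 15627
15627 —HB5→ 5^(5 + 1) + 2 —bump→ 6^(6 + 1) + 2 = 279938 —(−1)→ 279937

11, 84, 1027, 15627, 279937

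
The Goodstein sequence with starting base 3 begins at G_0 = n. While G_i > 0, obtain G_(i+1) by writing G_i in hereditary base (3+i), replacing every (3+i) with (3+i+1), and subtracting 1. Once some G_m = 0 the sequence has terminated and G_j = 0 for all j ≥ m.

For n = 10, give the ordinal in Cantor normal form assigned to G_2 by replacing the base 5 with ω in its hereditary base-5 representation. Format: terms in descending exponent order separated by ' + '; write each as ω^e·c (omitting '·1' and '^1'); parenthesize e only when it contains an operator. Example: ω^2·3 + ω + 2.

ω·4 + 4

step 0: 10 = 3^2 + 1; sub 4 for 3: 4^2 + 1; = 17; G_1 = 17−1 = 16
step 1: 16 = 4^2; sub 5 for 4: 5^2; = 25; G_2 = 25−1 = 24
step 2: 24 = 4·5 + 4; sub 6 for 5: 4·6 + 4; = 28; G_3 = 28−1 = 27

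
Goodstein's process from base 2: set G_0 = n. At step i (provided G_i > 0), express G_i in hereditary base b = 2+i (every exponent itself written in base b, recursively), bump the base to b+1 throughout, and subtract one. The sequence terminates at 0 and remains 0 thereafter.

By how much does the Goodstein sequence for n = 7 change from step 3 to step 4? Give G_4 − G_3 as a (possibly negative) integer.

43530

(0) 7|_2 = 2^2 + 2 + 1 ↦ 3^3 + 3 + 1|_3 = 31 ⇒ 30
(1) 30|_3 = 3^3 + 3 ↦ 4^4 + 4|_4 = 260 ⇒ 259
(2) 259|_4 = 4^4 + 3 ↦ 5^5 + 3|_5 = 3128 ⇒ 3127
(3) 3127|_5 = 5^5 + 2 ↦ 6^6 + 2|_6 = 46658 ⇒ 46657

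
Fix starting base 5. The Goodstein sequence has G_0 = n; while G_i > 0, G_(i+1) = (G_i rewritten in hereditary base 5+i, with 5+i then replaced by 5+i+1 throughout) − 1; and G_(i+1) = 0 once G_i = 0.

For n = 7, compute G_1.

step 0: 7 = 5 + 2; sub 6 for 5: 6 + 2; = 8; G_1 = 8−1 = 7
step 1: 7 = 6 + 1; sub 7 for 6: 7 + 1; = 8; G_2 = 8−1 = 7

7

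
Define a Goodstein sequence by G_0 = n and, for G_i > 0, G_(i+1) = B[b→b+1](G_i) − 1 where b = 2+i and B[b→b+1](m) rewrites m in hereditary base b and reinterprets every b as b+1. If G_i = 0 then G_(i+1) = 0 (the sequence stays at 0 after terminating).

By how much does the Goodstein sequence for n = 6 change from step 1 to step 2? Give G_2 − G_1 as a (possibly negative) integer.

228

G_0=6  [base 2] 2^2 + 2  →[2↦3]→  3^3 + 3 = 30  −1 ⇒ G_1=29
G_1=29  [base 3] 3^3 + 2  →[3↦4]→  4^4 + 2 = 258  −1 ⇒ G_2=257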